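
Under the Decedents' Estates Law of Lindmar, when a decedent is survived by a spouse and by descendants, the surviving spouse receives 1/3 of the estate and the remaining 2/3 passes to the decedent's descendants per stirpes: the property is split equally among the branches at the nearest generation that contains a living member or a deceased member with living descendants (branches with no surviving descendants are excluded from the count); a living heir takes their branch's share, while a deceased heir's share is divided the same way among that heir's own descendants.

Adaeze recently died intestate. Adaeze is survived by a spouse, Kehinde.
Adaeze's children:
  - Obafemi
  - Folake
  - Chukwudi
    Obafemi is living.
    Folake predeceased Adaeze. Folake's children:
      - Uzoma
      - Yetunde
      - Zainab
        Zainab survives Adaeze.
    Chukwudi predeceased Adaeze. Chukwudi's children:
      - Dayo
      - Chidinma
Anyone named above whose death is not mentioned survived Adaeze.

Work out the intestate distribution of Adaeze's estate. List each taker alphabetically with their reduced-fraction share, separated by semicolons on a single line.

Kehinde, as surviving spouse, takes 1/3.
The remaining 2/3 passes to Adaeze's descendants per stirpes.
The 2/3 is divided into 3 equal shares of 2/9 among Obafemi, Folake, Chukwudi.
Obafemi is living and takes 2/9.
Folake predeceased; the 2/9 allotted to Folake's branch passes to Folake's issue by representation.
The 2/9 is divided into 3 equal shares of 2/27 among Uzoma, Yetunde, Zainab.
Uzoma is living and takes 2/27.
Yetunde is living and takes 2/27.
Zainab is living and takes 2/27.
Chukwudi predeceased; the 2/9 allotted to Chukwudi's branch passes to Chukwudi's issue by representation.
The 2/9 is divided into 2 equal shares of 1/9 among Dayo, Chidinma.
Dayo is living and takes 1/9.
Chidinma is living and takes 1/9.

Chidinma 1/9; Dayo 1/9; Kehinde 1/3; Obafemi 2/9; Uzoma 2/27; Yetunde 2/27; Zainab 2/27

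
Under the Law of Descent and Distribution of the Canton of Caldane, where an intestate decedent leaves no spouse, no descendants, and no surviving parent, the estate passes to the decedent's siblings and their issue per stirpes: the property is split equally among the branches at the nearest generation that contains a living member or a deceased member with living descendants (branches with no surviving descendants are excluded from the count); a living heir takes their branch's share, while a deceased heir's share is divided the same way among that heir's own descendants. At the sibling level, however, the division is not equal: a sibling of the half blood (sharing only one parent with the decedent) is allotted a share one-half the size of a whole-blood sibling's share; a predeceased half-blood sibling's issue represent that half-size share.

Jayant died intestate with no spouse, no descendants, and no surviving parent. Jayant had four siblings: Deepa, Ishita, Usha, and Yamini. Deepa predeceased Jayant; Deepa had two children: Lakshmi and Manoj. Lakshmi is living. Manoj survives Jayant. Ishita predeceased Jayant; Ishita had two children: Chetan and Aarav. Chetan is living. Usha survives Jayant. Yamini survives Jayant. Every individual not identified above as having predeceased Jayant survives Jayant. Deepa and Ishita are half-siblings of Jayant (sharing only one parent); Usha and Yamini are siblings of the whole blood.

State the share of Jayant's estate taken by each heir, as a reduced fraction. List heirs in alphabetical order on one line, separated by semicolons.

Aarav 1/12; Chetan 1/12; Lakshmi 1/12; Manoj 1/12; Usha 1/3; Yamini 1/3

No spouse, descendants, or parent survives, so the estate passes to Jayant's siblings per stirpes.
Half-blood siblings count for one-half the weight of whole-blood siblings at the initial division.
Dividing 1 in proportion to weights (total weight 3): Deepa (weight 1/2) → 1/6; Ishita (weight 1/2) → 1/6; Usha (weight 1) → 1/3; Yamini (weight 1) → 1/3.
Deepa predeceased; the 1/6 allotted to Deepa's branch passes to Deepa's issue by representation.
The 1/6 is divided into 2 equal shares of 1/12 among Lakshmi, Manoj.
Lakshmi is living and takes 1/12.
Manoj is living and takes 1/12.
Ishita predeceased; the 1/6 allotted to Ishita's branch passes to Ishita's issue by representation.
The 1/6 is divided into 2 equal shares of 1/12 among Chetan, Aarav.
Chetan is living and takes 1/12.
Aarav is living and takes 1/12.
Usha is living and takes 1/3.
Yamini is living and takes 1/3.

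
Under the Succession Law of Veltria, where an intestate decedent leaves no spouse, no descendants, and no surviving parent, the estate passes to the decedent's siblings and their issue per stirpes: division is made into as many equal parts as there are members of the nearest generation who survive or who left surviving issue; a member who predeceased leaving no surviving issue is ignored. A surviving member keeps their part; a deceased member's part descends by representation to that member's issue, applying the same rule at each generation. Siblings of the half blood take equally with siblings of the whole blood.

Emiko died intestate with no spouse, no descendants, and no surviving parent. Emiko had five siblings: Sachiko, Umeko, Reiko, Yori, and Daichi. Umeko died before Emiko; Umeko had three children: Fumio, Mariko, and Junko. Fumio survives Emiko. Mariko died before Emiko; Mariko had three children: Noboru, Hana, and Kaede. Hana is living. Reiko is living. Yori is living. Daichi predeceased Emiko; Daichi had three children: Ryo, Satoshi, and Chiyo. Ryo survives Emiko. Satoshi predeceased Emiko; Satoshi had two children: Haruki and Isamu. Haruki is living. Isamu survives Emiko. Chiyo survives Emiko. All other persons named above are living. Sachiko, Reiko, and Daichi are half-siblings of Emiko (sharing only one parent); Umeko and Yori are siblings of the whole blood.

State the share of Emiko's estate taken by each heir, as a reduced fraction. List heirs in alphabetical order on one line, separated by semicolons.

Chiyo 1/15; Fumio 1/15; Hana 1/45; Haruki 1/30; Isamu 1/30; Junko 1/15; Kaede 1/45; Noboru 1/45; Reiko 1/5; Ryo 1/15; Sachiko 1/5; Yori 1/5

No spouse, descendants, or parent survives, so the estate passes to Emiko's siblings per stirpes.
Half-blood and whole-blood siblings take equally under the stated rule.
The estate is divided into 5 equal shares of 1/5 among Sachiko, Umeko, Reiko, Yori, Daichi.
Sachiko is living and takes 1/5.
Umeko predeceased; the 1/5 allotted to Umeko's branch passes to Umeko's issue by representation.
The 1/5 is divided into 3 equal shares of 1/15 among Fumio, Mariko, Junko.
Fumio is living and takes 1/15.
Mariko predeceased; the 1/15 allotted to Mariko's branch passes to Mariko's issue by representation.
The 1/15 is divided into 3 equal shares of 1/45 among Noboru, Hana, Kaede.
Noboru is living and takes 1/45.
Hana is living and takes 1/45.
Kaede is living and takes 1/45.
Junko is living and takes 1/15.
Reiko is living and takes 1/5.
Yori is living and takes 1/5.
Daichi predeceased; the 1/5 allotted to Daichi's branch passes to Daichi's issue by representation.
The 1/5 is divided into 3 equal shares of 1/15 among Ryo, Satoshi, Chiyo.
Ryo is living and takes 1/15.
Satoshi predeceased; the 1/15 allotted to Satoshi's branch passes to Satoshi's issue by representation.
The 1/15 is divided into 2 equal shares of 1/30 among Haruki, Isamu.
Haruki is living and takes 1/30.
Isamu is living and takes 1/30.
Chiyo is living and takes 1/15.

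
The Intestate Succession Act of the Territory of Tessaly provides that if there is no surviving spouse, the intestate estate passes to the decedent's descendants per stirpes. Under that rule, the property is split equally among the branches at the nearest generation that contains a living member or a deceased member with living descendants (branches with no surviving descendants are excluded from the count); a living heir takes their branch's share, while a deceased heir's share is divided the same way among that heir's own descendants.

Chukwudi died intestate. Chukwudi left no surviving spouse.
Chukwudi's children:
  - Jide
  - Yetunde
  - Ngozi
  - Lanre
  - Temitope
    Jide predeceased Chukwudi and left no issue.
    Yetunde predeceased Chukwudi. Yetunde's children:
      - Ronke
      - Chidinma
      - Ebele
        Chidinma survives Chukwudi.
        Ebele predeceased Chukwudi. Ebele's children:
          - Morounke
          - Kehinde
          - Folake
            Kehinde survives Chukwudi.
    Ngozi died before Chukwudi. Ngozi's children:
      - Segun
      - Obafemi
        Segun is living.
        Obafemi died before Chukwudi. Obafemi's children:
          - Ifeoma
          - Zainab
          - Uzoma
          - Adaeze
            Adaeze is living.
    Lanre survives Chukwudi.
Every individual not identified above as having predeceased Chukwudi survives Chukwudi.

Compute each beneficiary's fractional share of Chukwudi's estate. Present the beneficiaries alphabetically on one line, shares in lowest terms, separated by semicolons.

Adaeze 1/32; Chidinma 1/12; Folake 1/36; Ifeoma 1/32; Kehinde 1/36; Lanre 1/4; Morounke 1/36; Ronke 1/12; Segun 1/8; Temitope 1/4; Uzoma 1/32; Zainab 1/32

There is no surviving spouse, so the entire estate passes to Chukwudi's descendants per stirpes.
Jide left no surviving issue, so that branch lapses and is disregarded.
The estate is divided into 4 equal shares of 1/4 among Yetunde, Ngozi, Lanre, Temitope.
Yetunde predeceased; the 1/4 allotted to Yetunde's branch passes to Yetunde's issue by representation.
The 1/4 is divided into 3 equal shares of 1/12 among Ronke, Chidinma, Ebele.
Ronke is living and takes 1/12.
Chidinma is living and takes 1/12.
Ebele predeceased; the 1/12 allotted to Ebele's branch passes to Ebele's issue by representation.
The 1/12 is divided into 3 equal shares of 1/36 among Morounke, Kehinde, Folake.
Morounke is living and takes 1/36.
Kehinde is living and takes 1/36.
Folake is living and takes 1/36.
Ngozi predeceased; the 1/4 allotted to Ngozi's branch passes to Ngozi's issue by representation.
The 1/4 is divided into 2 equal shares of 1/8 among Segun, Obafemi.
Segun is living and takes 1/8.
Obafemi predeceased; the 1/8 allotted to Obafemi's branch passes to Obafemi's issue by representation.
The 1/8 is divided into 4 equal shares of 1/32 among Ifeoma, Zainab, Uzoma, Adaeze.
Ifeoma is living and takes 1/32.
Zainab is living and takes 1/32.
Uzoma is living and takes 1/32.
Adaeze is living and takes 1/32.
Lanre is living and takes 1/4.
Temitope is living and takes 1/4.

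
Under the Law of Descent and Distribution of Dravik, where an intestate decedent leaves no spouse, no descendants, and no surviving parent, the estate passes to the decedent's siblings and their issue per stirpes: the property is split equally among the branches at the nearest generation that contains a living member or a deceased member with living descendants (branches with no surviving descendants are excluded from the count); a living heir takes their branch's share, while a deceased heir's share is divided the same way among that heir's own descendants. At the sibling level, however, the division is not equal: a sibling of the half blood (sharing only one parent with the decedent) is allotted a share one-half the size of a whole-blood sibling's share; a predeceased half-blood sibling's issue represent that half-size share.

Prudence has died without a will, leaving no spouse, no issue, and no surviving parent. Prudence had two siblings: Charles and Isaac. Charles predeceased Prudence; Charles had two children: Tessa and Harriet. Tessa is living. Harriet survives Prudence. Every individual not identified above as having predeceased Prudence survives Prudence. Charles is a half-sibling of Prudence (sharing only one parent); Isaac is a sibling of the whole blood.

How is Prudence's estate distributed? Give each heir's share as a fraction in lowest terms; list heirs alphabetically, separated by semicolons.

Harriet 1/6; Isaac 2/3; Tessa 1/6

No spouse, descendants, or parent survives, so the estate passes to Prudence's siblings per stirpes.
Half-blood siblings count for one-half the weight of whole-blood siblings at the initial division.
Dividing 1 in proportion to weights (total weight 3/2): Charles (weight 1/2) → 1/3; Isaac (weight 1) → 2/3.
Charles predeceased; the 1/3 allotted to Charles's branch passes to Charles's issue by representation.
The 1/3 is divided into 2 equal shares of 1/6 among Tessa, Harriet.
Tessa is living and takes 1/6.
Harriet is living and takes 1/6.
Isaac is living and takes 2/3.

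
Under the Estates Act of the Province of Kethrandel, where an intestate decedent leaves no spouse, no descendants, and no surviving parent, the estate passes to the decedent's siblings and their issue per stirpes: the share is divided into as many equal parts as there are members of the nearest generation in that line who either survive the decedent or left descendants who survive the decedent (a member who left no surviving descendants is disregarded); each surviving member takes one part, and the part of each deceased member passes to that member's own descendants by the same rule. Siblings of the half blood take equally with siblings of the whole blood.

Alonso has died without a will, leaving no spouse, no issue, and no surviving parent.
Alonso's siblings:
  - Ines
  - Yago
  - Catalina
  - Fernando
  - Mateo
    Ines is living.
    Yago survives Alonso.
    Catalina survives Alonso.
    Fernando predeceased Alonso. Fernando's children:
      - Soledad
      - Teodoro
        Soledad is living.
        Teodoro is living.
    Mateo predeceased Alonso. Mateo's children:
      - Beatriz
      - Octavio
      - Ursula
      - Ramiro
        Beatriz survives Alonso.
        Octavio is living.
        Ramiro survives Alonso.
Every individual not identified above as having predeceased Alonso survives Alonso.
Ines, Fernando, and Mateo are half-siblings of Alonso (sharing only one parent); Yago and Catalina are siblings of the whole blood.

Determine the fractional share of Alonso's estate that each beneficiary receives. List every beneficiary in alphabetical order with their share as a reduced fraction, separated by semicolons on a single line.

Beatriz 1/20; Catalina 1/5; Ines 1/5; Octavio 1/20; Ramiro 1/20; Soledad 1/10; Teodoro 1/10; Ursula 1/20; Yago 1/5

No spouse, descendants, or parent survives, so the estate passes to Alonso's siblings per stirpes.
Half-blood and whole-blood siblings take equally under the stated rule.
The estate is divided into 5 equal shares of 1/5 among Ines, Yago, Catalina, Fernando, Mateo.
Ines is living and takes 1/5.
Yago is living and takes 1/5.
Catalina is living and takes 1/5.
Fernando predeceased; the 1/5 allotted to Fernando's branch passes to Fernando's issue by representation.
The 1/5 is divided into 2 equal shares of 1/10 among Soledad, Teodoro.
Soledad is living and takes 1/10.
Teodoro is living and takes 1/10.
Mateo predeceased; the 1/5 allotted to Mateo's branch passes to Mateo's issue by representation.
The 1/5 is divided into 4 equal shares of 1/20 among Beatriz, Octavio, Ursula, Ramiro.
Beatriz is living and takes 1/20.
Octavio is living and takes 1/20.
Ursula is living and takes 1/20.
Ramiro is living and takes 1/20.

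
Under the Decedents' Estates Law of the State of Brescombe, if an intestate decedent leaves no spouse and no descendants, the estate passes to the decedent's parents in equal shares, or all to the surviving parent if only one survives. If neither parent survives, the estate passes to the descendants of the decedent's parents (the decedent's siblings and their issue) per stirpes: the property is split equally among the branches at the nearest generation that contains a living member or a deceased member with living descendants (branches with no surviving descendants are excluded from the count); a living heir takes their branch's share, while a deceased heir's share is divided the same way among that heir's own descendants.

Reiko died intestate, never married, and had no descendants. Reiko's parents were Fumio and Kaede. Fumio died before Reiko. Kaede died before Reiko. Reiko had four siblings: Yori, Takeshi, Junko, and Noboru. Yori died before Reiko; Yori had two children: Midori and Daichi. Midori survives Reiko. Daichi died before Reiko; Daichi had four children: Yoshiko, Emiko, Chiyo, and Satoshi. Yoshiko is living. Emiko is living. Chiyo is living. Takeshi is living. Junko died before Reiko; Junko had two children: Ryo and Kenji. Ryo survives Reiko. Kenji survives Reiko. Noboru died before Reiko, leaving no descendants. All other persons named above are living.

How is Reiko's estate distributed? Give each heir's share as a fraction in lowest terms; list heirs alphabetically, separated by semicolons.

Chiyo 1/24; Emiko 1/24; Kenji 1/6; Midori 1/6; Ryo 1/6; Satoshi 1/24; Takeshi 1/3; Yoshiko 1/24

Neither parent survives and there are no descendants, so the estate passes to Reiko's siblings and their issue per stirpes.
Noboru left no surviving issue, so that branch lapses and is disregarded.
The estate is divided into 3 equal shares of 1/3 among Yori, Takeshi, Junko.
Yori predeceased; the 1/3 allotted to Yori's branch passes to Yori's issue by representation.
The 1/3 is divided into 2 equal shares of 1/6 among Midori, Daichi.
Midori is living and takes 1/6.
Daichi predeceased; the 1/6 allotted to Daichi's branch passes to Daichi's issue by representation.
The 1/6 is divided into 4 equal shares of 1/24 among Yoshiko, Emiko, Chiyo, Satoshi.
Yoshiko is living and takes 1/24.
Emiko is living and takes 1/24.
Chiyo is living and takes 1/24.
Satoshi is living and takes 1/24.
Takeshi is living and takes 1/3.
Junko predeceased; the 1/3 allotted to Junko's branch passes to Junko's issue by representation.
The 1/3 is divided into 2 equal shares of 1/6 among Ryo, Kenji.
Ryo is living and takes 1/6.
Kenji is living and takes 1/6.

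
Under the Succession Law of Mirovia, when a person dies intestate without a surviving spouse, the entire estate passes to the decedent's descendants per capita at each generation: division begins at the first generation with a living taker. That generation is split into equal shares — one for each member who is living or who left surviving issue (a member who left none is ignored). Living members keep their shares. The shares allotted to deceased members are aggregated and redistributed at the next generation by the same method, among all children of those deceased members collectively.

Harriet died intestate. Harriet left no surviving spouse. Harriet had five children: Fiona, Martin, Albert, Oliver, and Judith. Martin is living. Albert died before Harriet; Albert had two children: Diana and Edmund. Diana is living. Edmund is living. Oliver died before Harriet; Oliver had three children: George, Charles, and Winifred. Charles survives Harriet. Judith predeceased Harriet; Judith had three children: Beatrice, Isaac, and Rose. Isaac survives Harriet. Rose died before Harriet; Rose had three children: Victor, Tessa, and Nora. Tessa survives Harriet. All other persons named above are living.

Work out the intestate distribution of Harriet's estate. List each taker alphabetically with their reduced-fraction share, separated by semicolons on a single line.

There is no surviving spouse, so the entire estate passes to Harriet's descendants per capita at each generation.
At generation 1 (Fiona, Martin, Albert, Oliver, Judith) there are 5 shares of (1)/5 = 1/5 each.
Living: Fiona and Martin — each takes 1/5.
Deceased: Albert, Oliver, and Judith. Their combined 3/5 is pooled and carried to generation 2.
At generation 2 (Diana, Edmund, George, Charles, Winifred, Beatrice, Isaac, Rose) there are 8 shares of (3/5)/8 = 3/40 each.
Living: Diana, Edmund, George, Charles, Winifred, Beatrice, and Isaac — each takes 3/40.
Deceased: Rose. That 3/40 share is carried to generation 3.
At generation 3 (Victor, Tessa, Nora) there are 3 shares of (3/40)/3 = 1/40 each.
Living: Victor, Tessa, and Nora — each takes 1/40.

Beatrice 3/40; Charles 3/40; Diana 3/40; Edmund 3/40; Fiona 1/5; George 3/40; Isaac 3/40; Martin 1/5; Nora 1/40; Tessa 1/40; Victor 1/40; Winifred 3/40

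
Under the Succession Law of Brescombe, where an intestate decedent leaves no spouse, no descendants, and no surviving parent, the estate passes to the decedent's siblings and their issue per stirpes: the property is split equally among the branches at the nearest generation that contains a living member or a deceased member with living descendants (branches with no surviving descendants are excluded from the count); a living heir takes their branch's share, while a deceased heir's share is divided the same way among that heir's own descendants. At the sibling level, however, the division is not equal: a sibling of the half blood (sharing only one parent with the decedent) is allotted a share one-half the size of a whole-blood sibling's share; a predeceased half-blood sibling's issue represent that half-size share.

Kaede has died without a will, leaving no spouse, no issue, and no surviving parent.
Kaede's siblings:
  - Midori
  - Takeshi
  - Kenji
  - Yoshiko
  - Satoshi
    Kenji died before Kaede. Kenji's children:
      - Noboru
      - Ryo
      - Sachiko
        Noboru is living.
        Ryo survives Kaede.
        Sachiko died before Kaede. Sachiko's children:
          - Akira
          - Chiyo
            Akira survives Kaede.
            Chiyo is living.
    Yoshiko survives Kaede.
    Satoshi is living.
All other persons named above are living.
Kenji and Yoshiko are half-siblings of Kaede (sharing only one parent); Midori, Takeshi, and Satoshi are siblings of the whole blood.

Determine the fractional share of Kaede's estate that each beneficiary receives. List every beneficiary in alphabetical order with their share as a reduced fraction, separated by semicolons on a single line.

No spouse, descendants, or parent survives, so the estate passes to Kaede's siblings per stirpes.
Half-blood siblings count for one-half the weight of whole-blood siblings at the initial division.
Dividing 1 in proportion to weights (total weight 4): Midori (weight 1) → 1/4; Takeshi (weight 1) → 1/4; Kenji (weight 1/2) → 1/8; Yoshiko (weight 1/2) → 1/8; Satoshi (weight 1) → 1/4.
Midori is living and takes 1/4.
Takeshi is living and takes 1/4.
Kenji predeceased; the 1/8 allotted to Kenji's branch passes to Kenji's issue by representation.
The 1/8 is divided into 3 equal shares of 1/24 among Noboru, Ryo, Sachiko.
Noboru is living and takes 1/24.
Ryo is living and takes 1/24.
Sachiko predeceased; the 1/24 allotted to Sachiko's branch passes to Sachiko's issue by representation.
The 1/24 is divided into 2 equal shares of 1/48 among Akira, Chiyo.
Akira is living and takes 1/48.
Chiyo is living and takes 1/48.
Yoshiko is living and takes 1/8.
Satoshi is living and takes 1/4.

Akira 1/48; Chiyo 1/48; Midori 1/4; Noboru 1/24; Ryo 1/24; Satoshi 1/4; Takeshi 1/4; Yoshiko 1/8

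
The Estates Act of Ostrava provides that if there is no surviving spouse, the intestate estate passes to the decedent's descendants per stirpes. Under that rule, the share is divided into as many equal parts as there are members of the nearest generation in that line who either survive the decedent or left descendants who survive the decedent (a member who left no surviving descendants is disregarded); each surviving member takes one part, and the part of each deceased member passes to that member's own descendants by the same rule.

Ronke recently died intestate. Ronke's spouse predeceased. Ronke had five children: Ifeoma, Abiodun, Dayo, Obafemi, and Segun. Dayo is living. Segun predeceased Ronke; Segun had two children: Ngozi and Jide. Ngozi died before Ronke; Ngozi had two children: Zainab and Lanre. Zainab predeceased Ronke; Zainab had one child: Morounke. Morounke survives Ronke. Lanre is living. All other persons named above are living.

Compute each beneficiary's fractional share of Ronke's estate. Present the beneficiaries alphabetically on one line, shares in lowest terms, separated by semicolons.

There is no surviving spouse, so the entire estate passes to Ronke's descendants per stirpes.
The estate is divided into 5 equal shares of 1/5 among Ifeoma, Abiodun, Dayo, Obafemi, Segun.
Ifeoma is living and takes 1/5.
Abiodun is living and takes 1/5.
Dayo is living and takes 1/5.
Obafemi is living and takes 1/5.
Segun predeceased; the 1/5 allotted to Segun's branch passes to Segun's issue by representation.
The 1/5 is divided into 2 equal shares of 1/10 among Ngozi, Jide.
Ngozi predeceased; the 1/10 allotted to Ngozi's branch passes to Ngozi's issue by representation.
The 1/10 is divided into 2 equal shares of 1/20 among Zainab, Lanre.
Zainab predeceased; the 1/20 allotted to Zainab's branch passes to Zainab's issue by representation.
Morounke is the sole taker at this level and receives the full 1/20.
Lanre is living and takes 1/20.
Jide is living and takes 1/10.

Abiodun 1/5; Dayo 1/5; Ifeoma 1/5; Jide 1/10; Lanre 1/20; Morounke 1/20; Obafemi 1/5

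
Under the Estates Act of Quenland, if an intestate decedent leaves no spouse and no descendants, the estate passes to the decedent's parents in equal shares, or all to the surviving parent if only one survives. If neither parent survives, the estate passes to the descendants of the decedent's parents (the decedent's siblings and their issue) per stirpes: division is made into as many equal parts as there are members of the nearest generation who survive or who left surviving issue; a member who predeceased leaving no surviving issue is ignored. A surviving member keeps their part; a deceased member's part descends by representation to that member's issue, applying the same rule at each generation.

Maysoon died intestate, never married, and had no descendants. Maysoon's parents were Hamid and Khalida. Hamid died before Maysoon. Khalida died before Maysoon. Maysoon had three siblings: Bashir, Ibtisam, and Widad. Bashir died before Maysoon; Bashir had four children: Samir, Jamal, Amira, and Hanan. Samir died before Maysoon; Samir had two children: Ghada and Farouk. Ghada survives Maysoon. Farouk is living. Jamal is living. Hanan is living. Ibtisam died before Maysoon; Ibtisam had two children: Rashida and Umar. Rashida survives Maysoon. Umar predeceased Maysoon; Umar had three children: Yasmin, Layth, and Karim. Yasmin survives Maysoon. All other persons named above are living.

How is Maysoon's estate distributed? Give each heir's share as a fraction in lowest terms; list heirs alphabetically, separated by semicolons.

Amira 1/12; Farouk 1/24; Ghada 1/24; Hanan 1/12; Jamal 1/12; Karim 1/18; Layth 1/18; Rashida 1/6; Widad 1/3; Yasmin 1/18

Neither parent survives and there are no descendants, so the estate passes to Maysoon's siblings and their issue per stirpes.
The estate is divided into 3 equal shares of 1/3 among Bashir, Ibtisam, Widad.
Bashir predeceased; the 1/3 allotted to Bashir's branch passes to Bashir's issue by representation.
The 1/3 is divided into 4 equal shares of 1/12 among Samir, Jamal, Amira, Hanan.
Samir predeceased; the 1/12 allotted to Samir's branch passes to Samir's issue by representation.
The 1/12 is divided into 2 equal shares of 1/24 among Ghada, Farouk.
Ghada is living and takes 1/24.
Farouk is living and takes 1/24.
Jamal is living and takes 1/12.
Amira is living and takes 1/12.
Hanan is living and takes 1/12.
Ibtisam predeceased; the 1/3 allotted to Ibtisam's branch passes to Ibtisam's issue by representation.
The 1/3 is divided into 2 equal shares of 1/6 among Rashida, Umar.
Rashida is living and takes 1/6.
Umar predeceased; the 1/6 allotted to Umar's branch passes to Umar's issue by representation.
The 1/6 is divided into 3 equal shares of 1/18 among Yasmin, Layth, Karim.
Yasmin is living and takes 1/18.
Layth is living and takes 1/18.
Karim is living and takes 1/18.
Widad is living and takes 1/3.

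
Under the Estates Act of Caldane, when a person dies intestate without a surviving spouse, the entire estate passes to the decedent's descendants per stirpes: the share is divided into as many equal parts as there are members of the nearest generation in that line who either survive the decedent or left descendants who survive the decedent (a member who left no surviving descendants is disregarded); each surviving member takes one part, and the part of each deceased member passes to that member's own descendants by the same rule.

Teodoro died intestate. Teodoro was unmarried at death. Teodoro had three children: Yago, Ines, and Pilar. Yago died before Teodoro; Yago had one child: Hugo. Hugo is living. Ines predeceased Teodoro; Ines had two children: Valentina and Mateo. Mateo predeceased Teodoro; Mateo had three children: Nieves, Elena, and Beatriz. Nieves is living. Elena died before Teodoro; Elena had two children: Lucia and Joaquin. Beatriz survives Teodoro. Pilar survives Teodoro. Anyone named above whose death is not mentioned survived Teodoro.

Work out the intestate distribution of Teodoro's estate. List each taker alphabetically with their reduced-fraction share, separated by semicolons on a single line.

Beatriz 1/18; Hugo 1/3; Joaquin 1/36; Lucia 1/36; Nieves 1/18; Pilar 1/3; Valentina 1/6

There is no surviving spouse, so the entire estate passes to Teodoro's descendants per stirpes.
The estate is divided into 3 equal shares of 1/3 among Yago, Ines, Pilar.
Yago predeceased; the 1/3 allotted to Yago's branch passes to Yago's issue by representation.
Hugo is the sole taker at this level and receives the full 1/3.
Ines predeceased; the 1/3 allotted to Ines's branch passes to Ines's issue by representation.
The 1/3 is divided into 2 equal shares of 1/6 among Valentina, Mateo.
Valentina is living and takes 1/6.
Mateo predeceased; the 1/6 allotted to Mateo's branch passes to Mateo's issue by representation.
The 1/6 is divided into 3 equal shares of 1/18 among Nieves, Elena, Beatriz.
Nieves is living and takes 1/18.
Elena predeceased; the 1/18 allotted to Elena's branch passes to Elena's issue by representation.
The 1/18 is divided into 2 equal shares of 1/36 among Lucia, Joaquin.
Lucia is living and takes 1/36.
Joaquin is living and takes 1/36.
Beatriz is living and takes 1/18.
Pilar is living and takes 1/3.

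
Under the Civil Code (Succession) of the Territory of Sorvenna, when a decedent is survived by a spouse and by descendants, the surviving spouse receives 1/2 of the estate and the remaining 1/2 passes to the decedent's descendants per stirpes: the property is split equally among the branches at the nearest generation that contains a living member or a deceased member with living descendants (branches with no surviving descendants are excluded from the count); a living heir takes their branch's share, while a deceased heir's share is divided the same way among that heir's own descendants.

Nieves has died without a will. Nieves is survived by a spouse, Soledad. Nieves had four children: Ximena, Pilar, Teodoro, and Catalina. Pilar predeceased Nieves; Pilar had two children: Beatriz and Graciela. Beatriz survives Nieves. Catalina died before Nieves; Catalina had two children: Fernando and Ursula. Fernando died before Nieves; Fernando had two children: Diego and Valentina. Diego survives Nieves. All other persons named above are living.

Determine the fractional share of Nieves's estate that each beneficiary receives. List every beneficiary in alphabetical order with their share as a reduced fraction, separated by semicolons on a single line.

Beatriz 1/16; Diego 1/32; Graciela 1/16; Soledad 1/2; Teodoro 1/8; Ursula 1/16; Valentina 1/32; Ximena 1/8

Soledad, as surviving spouse, takes 1/2.
The remaining 1/2 passes to Nieves's descendants per stirpes.
The 1/2 is divided into 4 equal shares of 1/8 among Ximena, Pilar, Teodoro, Catalina.
Ximena is living and takes 1/8.
Pilar predeceased; the 1/8 allotted to Pilar's branch passes to Pilar's issue by representation.
The 1/8 is divided into 2 equal shares of 1/16 among Beatriz, Graciela.
Beatriz is living and takes 1/16.
Graciela is living and takes 1/16.
Teodoro is living and takes 1/8.
Catalina predeceased; the 1/8 allotted to Catalina's branch passes to Catalina's issue by representation.
The 1/8 is divided into 2 equal shares of 1/16 among Fernando, Ursula.
Fernando predeceased; the 1/16 allotted to Fernando's branch passes to Fernando's issue by representation.
The 1/16 is divided into 2 equal shares of 1/32 among Diego, Valentina.
Diego is living and takes 1/32.
Valentina is living and takes 1/32.
Ursula is living and takes 1/16.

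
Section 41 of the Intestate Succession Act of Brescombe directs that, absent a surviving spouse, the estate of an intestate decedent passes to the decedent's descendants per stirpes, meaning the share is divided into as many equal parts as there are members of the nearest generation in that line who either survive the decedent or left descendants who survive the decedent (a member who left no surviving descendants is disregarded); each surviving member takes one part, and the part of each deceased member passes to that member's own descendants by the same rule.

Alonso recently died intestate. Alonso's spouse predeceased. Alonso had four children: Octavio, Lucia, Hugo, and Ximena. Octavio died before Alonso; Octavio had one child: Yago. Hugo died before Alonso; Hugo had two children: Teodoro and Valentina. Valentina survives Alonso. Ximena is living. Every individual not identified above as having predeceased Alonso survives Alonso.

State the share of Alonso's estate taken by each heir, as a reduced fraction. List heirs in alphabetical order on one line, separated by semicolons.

Lucia 1/4; Teodoro 1/8; Valentina 1/8; Ximena 1/4; Yago 1/4

There is no surviving spouse, so the entire estate passes to Alonso's descendants per stirpes.
The estate is divided into 4 equal shares of 1/4 among Octavio, Lucia, Hugo, Ximena.
Octavio predeceased; the 1/4 allotted to Octavio's branch passes to Octavio's issue by representation.
Yago is the sole taker at this level and receives the full 1/4.
Lucia is living and takes 1/4.
Hugo predeceased; the 1/4 allotted to Hugo's branch passes to Hugo's issue by representation.
The 1/4 is divided into 2 equal shares of 1/8 among Teodoro, Valentina.
Teodoro is living and takes 1/8.
Valentina is living and takes 1/8.
Ximena is living and takes 1/4.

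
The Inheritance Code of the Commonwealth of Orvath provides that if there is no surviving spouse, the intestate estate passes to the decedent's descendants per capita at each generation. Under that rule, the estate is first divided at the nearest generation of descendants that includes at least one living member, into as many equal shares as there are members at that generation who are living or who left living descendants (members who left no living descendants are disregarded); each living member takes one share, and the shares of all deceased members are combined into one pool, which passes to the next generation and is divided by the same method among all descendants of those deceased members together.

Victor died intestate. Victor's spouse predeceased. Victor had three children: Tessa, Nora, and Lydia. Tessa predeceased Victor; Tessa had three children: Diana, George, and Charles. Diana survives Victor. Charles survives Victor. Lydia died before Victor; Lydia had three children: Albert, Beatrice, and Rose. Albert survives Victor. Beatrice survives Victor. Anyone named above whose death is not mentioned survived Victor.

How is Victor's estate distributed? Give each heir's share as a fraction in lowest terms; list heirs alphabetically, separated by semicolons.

Albert 1/9; Beatrice 1/9; Charles 1/9; Diana 1/9; George 1/9; Nora 1/3; Rose 1/9

There is no surviving spouse, so the entire estate passes to Victor's descendants per capita at each generation.
At generation 1 (Tessa, Nora, Lydia) there are 3 shares of (1)/3 = 1/3 each.
Living: Nora — each takes 1/3.
Deceased: Tessa and Lydia. Their combined 2/3 is pooled and carried to generation 2.
At generation 2 (Diana, George, Charles, Albert, Beatrice, Rose) there are 6 shares of (2/3)/6 = 1/9 each.
Living: Diana, George, Charles, Albert, Beatrice, and Rose — each takes 1/9.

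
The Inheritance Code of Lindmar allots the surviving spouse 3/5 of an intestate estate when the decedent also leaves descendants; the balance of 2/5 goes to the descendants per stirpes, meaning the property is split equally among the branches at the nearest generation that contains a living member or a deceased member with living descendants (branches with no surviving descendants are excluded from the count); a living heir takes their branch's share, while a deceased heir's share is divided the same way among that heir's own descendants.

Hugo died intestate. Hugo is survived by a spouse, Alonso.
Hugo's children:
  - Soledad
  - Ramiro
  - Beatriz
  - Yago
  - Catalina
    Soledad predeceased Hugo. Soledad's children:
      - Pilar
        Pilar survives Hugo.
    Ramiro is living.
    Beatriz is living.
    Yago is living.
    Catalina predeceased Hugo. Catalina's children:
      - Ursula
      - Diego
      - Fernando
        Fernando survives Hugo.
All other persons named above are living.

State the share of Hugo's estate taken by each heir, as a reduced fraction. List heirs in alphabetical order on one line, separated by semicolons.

Alonso, as surviving spouse, takes 3/5.
The remaining 2/5 passes to Hugo's descendants per stirpes.
The 2/5 is divided into 5 equal shares of 2/25 among Soledad, Ramiro, Beatriz, Yago, Catalina.
Soledad predeceased; the 2/25 allotted to Soledad's branch passes to Soledad's issue by representation.
Pilar is the sole taker at this level and receives the full 2/25.
Ramiro is living and takes 2/25.
Beatriz is living and takes 2/25.
Yago is living and takes 2/25.
Catalina predeceased; the 2/25 allotted to Catalina's branch passes to Catalina's issue by representation.
The 2/25 is divided into 3 equal shares of 2/75 among Ursula, Diego, Fernando.
Ursula is living and takes 2/75.
Diego is living and takes 2/75.
Fernando is living and takes 2/75.

Alonso 3/5; Beatriz 2/25; Diego 2/75; Fernando 2/75; Pilar 2/25; Ramiro 2/25; Ursula 2/75; Yago 2/25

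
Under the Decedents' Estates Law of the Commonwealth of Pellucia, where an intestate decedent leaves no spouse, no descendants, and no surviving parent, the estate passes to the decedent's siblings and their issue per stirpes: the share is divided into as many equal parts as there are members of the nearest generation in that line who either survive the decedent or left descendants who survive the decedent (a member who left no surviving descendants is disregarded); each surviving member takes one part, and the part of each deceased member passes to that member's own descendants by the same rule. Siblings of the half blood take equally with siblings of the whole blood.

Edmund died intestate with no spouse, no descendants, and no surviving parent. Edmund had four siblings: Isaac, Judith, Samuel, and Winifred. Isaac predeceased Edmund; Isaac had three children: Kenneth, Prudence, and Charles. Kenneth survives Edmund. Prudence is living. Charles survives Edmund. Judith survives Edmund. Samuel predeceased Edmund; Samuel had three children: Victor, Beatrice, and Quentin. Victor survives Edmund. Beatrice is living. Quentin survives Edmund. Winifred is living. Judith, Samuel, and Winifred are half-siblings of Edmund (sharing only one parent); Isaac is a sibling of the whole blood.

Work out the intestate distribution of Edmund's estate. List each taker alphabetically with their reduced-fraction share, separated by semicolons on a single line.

Beatrice 1/12; Charles 1/12; Judith 1/4; Kenneth 1/12; Prudence 1/12; Quentin 1/12; Victor 1/12; Winifred 1/4

No spouse, descendants, or parent survives, so the estate passes to Edmund's siblings per stirpes.
Half-blood and whole-blood siblings take equally under the stated rule.
The estate is divided into 4 equal shares of 1/4 among Isaac, Judith, Samuel, Winifred.
Isaac predeceased; the 1/4 allotted to Isaac's branch passes to Isaac's issue by representation.
The 1/4 is divided into 3 equal shares of 1/12 among Kenneth, Prudence, Charles.
Kenneth is living and takes 1/12.
Prudence is living and takes 1/12.
Charles is living and takes 1/12.
Judith is living and takes 1/4.
Samuel predeceased; the 1/4 allotted to Samuel's branch passes to Samuel's issue by representation.
The 1/4 is divided into 3 equal shares of 1/12 among Victor, Beatrice, Quentin.
Victor is living and takes 1/12.
Beatrice is living and takes 1/12.
Quentin is living and takes 1/12.
Winifred is living and takes 1/4.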